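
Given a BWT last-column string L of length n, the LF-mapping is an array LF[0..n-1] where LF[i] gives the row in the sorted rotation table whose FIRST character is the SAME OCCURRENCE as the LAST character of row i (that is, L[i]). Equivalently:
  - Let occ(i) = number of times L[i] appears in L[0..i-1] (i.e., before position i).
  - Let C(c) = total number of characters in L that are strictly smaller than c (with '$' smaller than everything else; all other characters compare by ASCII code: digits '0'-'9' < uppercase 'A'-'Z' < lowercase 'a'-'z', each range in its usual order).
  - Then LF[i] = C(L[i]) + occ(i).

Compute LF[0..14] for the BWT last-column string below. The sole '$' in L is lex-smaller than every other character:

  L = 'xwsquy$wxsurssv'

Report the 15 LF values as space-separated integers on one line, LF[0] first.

Char counts: '$':1, 'q':1, 'r':1, 's':4, 'u':2, 'v':1, 'w':2, 'x':2, 'y':1
C (first-col start): C('$')=0, C('q')=1, C('r')=2, C('s')=3, C('u')=7, C('v')=9, C('w')=10, C('x')=12, C('y')=14
L[0]='x': occ=0, LF[0]=C('x')+0=12+0=12
L[1]='w': occ=0, LF[1]=C('w')+0=10+0=10
L[2]='s': occ=0, LF[2]=C('s')+0=3+0=3
L[3]='q': occ=0, LF[3]=C('q')+0=1+0=1
L[4]='u': occ=0, LF[4]=C('u')+0=7+0=7
L[5]='y': occ=0, LF[5]=C('y')+0=14+0=14
L[6]='$': occ=0, LF[6]=C('$')+0=0+0=0
L[7]='w': occ=1, LF[7]=C('w')+1=10+1=11
L[8]='x': occ=1, LF[8]=C('x')+1=12+1=13
L[9]='s': occ=1, LF[9]=C('s')+1=3+1=4
L[10]='u': occ=1, LF[10]=C('u')+1=7+1=8
L[11]='r': occ=0, LF[11]=C('r')+0=2+0=2
L[12]='s': occ=2, LF[12]=C('s')+2=3+2=5
L[13]='s': occ=3, LF[13]=C('s')+3=3+3=6
L[14]='v': occ=0, LF[14]=C('v')+0=9+0=9

Answer: 12 10 3 1 7 14 0 11 13 4 8 2 5 6 9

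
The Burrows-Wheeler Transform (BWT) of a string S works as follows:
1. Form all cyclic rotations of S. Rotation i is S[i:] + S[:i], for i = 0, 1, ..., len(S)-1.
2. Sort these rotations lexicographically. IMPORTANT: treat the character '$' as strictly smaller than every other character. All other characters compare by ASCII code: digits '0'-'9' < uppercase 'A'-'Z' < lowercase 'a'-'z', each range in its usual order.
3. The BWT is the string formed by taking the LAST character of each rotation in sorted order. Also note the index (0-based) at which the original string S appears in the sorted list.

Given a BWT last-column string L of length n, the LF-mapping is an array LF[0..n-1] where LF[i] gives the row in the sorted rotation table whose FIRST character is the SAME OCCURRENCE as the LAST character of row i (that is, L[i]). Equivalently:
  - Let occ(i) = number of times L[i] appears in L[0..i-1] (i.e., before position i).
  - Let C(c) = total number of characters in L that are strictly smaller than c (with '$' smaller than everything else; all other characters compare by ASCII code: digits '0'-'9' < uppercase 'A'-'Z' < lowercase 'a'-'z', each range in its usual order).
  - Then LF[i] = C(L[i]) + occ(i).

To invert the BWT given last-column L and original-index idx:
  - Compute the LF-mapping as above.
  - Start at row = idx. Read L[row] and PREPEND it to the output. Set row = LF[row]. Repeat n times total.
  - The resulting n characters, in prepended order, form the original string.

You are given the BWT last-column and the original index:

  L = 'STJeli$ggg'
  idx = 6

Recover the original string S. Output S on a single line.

LF mapping: 2 3 1 4 9 8 0 5 6 7
Walk LF starting at row 6, prepending L[row]:
  step 1: row=6, L[6]='$', prepend. Next row=LF[6]=0
  step 2: row=0, L[0]='S', prepend. Next row=LF[0]=2
  step 3: row=2, L[2]='J', prepend. Next row=LF[2]=1
  step 4: row=1, L[1]='T', prepend. Next row=LF[1]=3
  step 5: row=3, L[3]='e', prepend. Next row=LF[3]=4
  step 6: row=4, L[4]='l', prepend. Next row=LF[4]=9
  step 7: row=9, L[9]='g', prepend. Next row=LF[9]=7
  step 8: row=7, L[7]='g', prepend. Next row=LF[7]=5
  step 9: row=5, L[5]='i', prepend. Next row=LF[5]=8
  step 10: row=8, L[8]='g', prepend. Next row=LF[8]=6
Reversed output: giggleTJS$

Answer: giggleTJS$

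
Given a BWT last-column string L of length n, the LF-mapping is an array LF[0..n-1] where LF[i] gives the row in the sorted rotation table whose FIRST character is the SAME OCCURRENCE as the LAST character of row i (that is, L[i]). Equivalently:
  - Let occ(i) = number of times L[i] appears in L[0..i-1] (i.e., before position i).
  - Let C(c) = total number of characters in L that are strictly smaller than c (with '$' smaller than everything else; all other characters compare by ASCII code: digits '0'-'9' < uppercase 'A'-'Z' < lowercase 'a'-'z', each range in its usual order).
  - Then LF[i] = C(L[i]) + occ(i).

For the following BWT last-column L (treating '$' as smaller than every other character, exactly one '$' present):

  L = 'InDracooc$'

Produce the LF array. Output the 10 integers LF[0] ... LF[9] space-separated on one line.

Char counts: '$':1, 'D':1, 'I':1, 'a':1, 'c':2, 'n':1, 'o':2, 'r':1
C (first-col start): C('$')=0, C('D')=1, C('I')=2, C('a')=3, C('c')=4, C('n')=6, C('o')=7, C('r')=9
L[0]='I': occ=0, LF[0]=C('I')+0=2+0=2
L[1]='n': occ=0, LF[1]=C('n')+0=6+0=6
L[2]='D': occ=0, LF[2]=C('D')+0=1+0=1
L[3]='r': occ=0, LF[3]=C('r')+0=9+0=9
L[4]='a': occ=0, LF[4]=C('a')+0=3+0=3
L[5]='c': occ=0, LF[5]=C('c')+0=4+0=4
L[6]='o': occ=0, LF[6]=C('o')+0=7+0=7
L[7]='o': occ=1, LF[7]=C('o')+1=7+1=8
L[8]='c': occ=1, LF[8]=C('c')+1=4+1=5
L[9]='$': occ=0, LF[9]=C('$')+0=0+0=0

Answer: 2 6 1 9 3 4 7 8 5 0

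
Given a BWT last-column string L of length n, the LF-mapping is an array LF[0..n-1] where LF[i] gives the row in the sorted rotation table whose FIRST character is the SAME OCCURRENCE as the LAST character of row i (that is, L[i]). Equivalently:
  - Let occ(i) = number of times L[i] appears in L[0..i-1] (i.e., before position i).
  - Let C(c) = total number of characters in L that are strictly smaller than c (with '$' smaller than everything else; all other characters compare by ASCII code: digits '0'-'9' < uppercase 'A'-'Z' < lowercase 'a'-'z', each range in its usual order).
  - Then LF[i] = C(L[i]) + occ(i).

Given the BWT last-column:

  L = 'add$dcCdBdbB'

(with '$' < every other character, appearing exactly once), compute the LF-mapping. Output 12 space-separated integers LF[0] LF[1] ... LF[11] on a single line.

Char counts: '$':1, 'B':2, 'C':1, 'a':1, 'b':1, 'c':1, 'd':5
C (first-col start): C('$')=0, C('B')=1, C('C')=3, C('a')=4, C('b')=5, C('c')=6, C('d')=7
L[0]='a': occ=0, LF[0]=C('a')+0=4+0=4
L[1]='d': occ=0, LF[1]=C('d')+0=7+0=7
L[2]='d': occ=1, LF[2]=C('d')+1=7+1=8
L[3]='$': occ=0, LF[3]=C('$')+0=0+0=0
L[4]='d': occ=2, LF[4]=C('d')+2=7+2=9
L[5]='c': occ=0, LF[5]=C('c')+0=6+0=6
L[6]='C': occ=0, LF[6]=C('C')+0=3+0=3
L[7]='d': occ=3, LF[7]=C('d')+3=7+3=10
L[8]='B': occ=0, LF[8]=C('B')+0=1+0=1
L[9]='d': occ=4, LF[9]=C('d')+4=7+4=11
L[10]='b': occ=0, LF[10]=C('b')+0=5+0=5
L[11]='B': occ=1, LF[11]=C('B')+1=1+1=2

Answer: 4 7 8 0 9 6 3 10 1 11 5 2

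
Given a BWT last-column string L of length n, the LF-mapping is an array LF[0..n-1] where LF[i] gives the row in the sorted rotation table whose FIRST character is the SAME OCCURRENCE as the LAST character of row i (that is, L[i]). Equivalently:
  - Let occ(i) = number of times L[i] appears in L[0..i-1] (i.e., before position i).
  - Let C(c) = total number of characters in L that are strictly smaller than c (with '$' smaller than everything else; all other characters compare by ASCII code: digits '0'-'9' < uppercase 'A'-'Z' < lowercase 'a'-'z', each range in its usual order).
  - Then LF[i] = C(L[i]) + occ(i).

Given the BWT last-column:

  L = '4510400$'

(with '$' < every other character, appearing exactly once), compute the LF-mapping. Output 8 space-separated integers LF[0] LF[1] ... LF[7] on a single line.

Char counts: '$':1, '0':3, '1':1, '4':2, '5':1
C (first-col start): C('$')=0, C('0')=1, C('1')=4, C('4')=5, C('5')=7
L[0]='4': occ=0, LF[0]=C('4')+0=5+0=5
L[1]='5': occ=0, LF[1]=C('5')+0=7+0=7
L[2]='1': occ=0, LF[2]=C('1')+0=4+0=4
L[3]='0': occ=0, LF[3]=C('0')+0=1+0=1
L[4]='4': occ=1, LF[4]=C('4')+1=5+1=6
L[5]='0': occ=1, LF[5]=C('0')+1=1+1=2
L[6]='0': occ=2, LF[6]=C('0')+2=1+2=3
L[7]='$': occ=0, LF[7]=C('$')+0=0+0=0

Answer: 5 7 4 1 6 2 3 0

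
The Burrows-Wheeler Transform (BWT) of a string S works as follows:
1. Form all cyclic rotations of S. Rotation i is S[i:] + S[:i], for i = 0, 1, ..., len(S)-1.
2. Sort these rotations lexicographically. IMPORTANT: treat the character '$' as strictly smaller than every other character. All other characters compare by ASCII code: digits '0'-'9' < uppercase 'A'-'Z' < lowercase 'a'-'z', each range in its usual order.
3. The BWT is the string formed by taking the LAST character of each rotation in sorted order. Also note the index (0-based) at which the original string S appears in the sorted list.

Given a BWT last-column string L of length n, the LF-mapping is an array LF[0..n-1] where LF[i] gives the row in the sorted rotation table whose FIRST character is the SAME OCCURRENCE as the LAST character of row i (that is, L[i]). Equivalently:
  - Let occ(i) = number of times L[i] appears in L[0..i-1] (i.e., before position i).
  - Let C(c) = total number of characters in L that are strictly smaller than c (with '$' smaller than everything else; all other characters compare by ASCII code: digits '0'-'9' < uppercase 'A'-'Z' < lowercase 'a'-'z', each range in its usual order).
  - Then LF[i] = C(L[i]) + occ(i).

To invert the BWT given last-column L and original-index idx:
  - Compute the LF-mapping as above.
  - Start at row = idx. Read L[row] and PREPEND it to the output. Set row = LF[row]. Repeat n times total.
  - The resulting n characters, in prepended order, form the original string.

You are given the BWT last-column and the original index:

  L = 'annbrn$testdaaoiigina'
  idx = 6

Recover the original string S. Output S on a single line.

LF mapping: 1 12 13 5 17 14 0 19 7 18 20 6 2 3 16 9 10 8 11 15 4
Walk LF starting at row 6, prepending L[row]:
  step 1: row=6, L[6]='$', prepend. Next row=LF[6]=0
  step 2: row=0, L[0]='a', prepend. Next row=LF[0]=1
  step 3: row=1, L[1]='n', prepend. Next row=LF[1]=12
  step 4: row=12, L[12]='a', prepend. Next row=LF[12]=2
  step 5: row=2, L[2]='n', prepend. Next row=LF[2]=13
  step 6: row=13, L[13]='a', prepend. Next row=LF[13]=3
  step 7: row=3, L[3]='b', prepend. Next row=LF[3]=5
  step 8: row=5, L[5]='n', prepend. Next row=LF[5]=14
  step 9: row=14, L[14]='o', prepend. Next row=LF[14]=16
  step 10: row=16, L[16]='i', prepend. Next row=LF[16]=10
  step 11: row=10, L[10]='t', prepend. Next row=LF[10]=20
  step 12: row=20, L[20]='a', prepend. Next row=LF[20]=4
  step 13: row=4, L[4]='r', prepend. Next row=LF[4]=17
  step 14: row=17, L[17]='g', prepend. Next row=LF[17]=8
  step 15: row=8, L[8]='e', prepend. Next row=LF[8]=7
  step 16: row=7, L[7]='t', prepend. Next row=LF[7]=19
  step 17: row=19, L[19]='n', prepend. Next row=LF[19]=15
  step 18: row=15, L[15]='i', prepend. Next row=LF[15]=9
  step 19: row=9, L[9]='s', prepend. Next row=LF[9]=18
  step 20: row=18, L[18]='i', prepend. Next row=LF[18]=11
  step 21: row=11, L[11]='d', prepend. Next row=LF[11]=6
Reversed output: disintegrationbanana$

Answer: disintegrationbanana$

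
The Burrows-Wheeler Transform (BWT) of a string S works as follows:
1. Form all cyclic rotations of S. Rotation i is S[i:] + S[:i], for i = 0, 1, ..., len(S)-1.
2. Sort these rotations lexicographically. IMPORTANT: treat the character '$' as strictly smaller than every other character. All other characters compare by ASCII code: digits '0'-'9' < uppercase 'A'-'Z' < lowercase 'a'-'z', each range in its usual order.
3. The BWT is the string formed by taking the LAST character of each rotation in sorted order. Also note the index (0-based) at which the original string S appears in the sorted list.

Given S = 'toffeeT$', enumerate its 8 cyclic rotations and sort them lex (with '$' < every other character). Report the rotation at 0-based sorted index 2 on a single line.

Answer: eT$toffe

Derivation:
All 8 rotations (rotation i = S[i:]+S[:i]):
  rot[0] = toffeeT$
  rot[1] = offeeT$t
  rot[2] = ffeeT$to
  rot[3] = feeT$tof
  rot[4] = eeT$toff
  rot[5] = eT$toffe
  rot[6] = T$toffee
  rot[7] = $toffeeT
Sorted (with $ < everything):
  sorted[0] = $toffeeT
  sorted[1] = T$toffee
  sorted[2] = eT$toffe
  sorted[3] = eeT$toff
  sorted[4] = feeT$tof
  sorted[5] = ffeeT$to
  sorted[6] = offeeT$t
  sorted[7] = toffeeT$
sorted[2] = eT$toffe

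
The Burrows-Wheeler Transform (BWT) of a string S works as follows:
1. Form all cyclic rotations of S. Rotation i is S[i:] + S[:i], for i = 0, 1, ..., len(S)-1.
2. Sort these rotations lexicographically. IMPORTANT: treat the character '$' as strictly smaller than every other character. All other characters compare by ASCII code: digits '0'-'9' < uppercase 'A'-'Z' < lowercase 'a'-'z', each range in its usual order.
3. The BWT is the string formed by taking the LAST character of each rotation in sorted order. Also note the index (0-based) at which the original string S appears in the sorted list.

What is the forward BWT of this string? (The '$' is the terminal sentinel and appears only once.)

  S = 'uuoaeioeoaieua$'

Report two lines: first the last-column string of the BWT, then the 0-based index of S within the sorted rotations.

Answer: auooaoiaeueieu$
14

Derivation:
All 15 rotations (rotation i = S[i:]+S[:i]):
  rot[0] = uuoaeioeoaieua$
  rot[1] = uoaeioeoaieua$u
  rot[2] = oaeioeoaieua$uu
  rot[3] = aeioeoaieua$uuo
  rot[4] = eioeoaieua$uuoa
  rot[5] = ioeoaieua$uuoae
  rot[6] = oeoaieua$uuoaei
  rot[7] = eoaieua$uuoaeio
  rot[8] = oaieua$uuoaeioe
  rot[9] = aieua$uuoaeioeo
  rot[10] = ieua$uuoaeioeoa
  rot[11] = eua$uuoaeioeoai
  rot[12] = ua$uuoaeioeoaie
  rot[13] = a$uuoaeioeoaieu
  rot[14] = $uuoaeioeoaieua
Sorted (with $ < everything):
  sorted[0] = $uuoaeioeoaieua  (last char: 'a')
  sorted[1] = a$uuoaeioeoaieu  (last char: 'u')
  sorted[2] = aeioeoaieua$uuo  (last char: 'o')
  sorted[3] = aieua$uuoaeioeo  (last char: 'o')
  sorted[4] = eioeoaieua$uuoa  (last char: 'a')
  sorted[5] = eoaieua$uuoaeio  (last char: 'o')
  sorted[6] = eua$uuoaeioeoai  (last char: 'i')
  sorted[7] = ieua$uuoaeioeoa  (last char: 'a')
  sorted[8] = ioeoaieua$uuoae  (last char: 'e')
  sorted[9] = oaeioeoaieua$uu  (last char: 'u')
  sorted[10] = oaieua$uuoaeioe  (last char: 'e')
  sorted[11] = oeoaieua$uuoaei  (last char: 'i')
  sorted[12] = ua$uuoaeioeoaie  (last char: 'e')
  sorted[13] = uoaeioeoaieua$u  (last char: 'u')
  sorted[14] = uuoaeioeoaieua$  (last char: '$')
Last column: auooaoiaeueieu$
Original string S is at sorted index 14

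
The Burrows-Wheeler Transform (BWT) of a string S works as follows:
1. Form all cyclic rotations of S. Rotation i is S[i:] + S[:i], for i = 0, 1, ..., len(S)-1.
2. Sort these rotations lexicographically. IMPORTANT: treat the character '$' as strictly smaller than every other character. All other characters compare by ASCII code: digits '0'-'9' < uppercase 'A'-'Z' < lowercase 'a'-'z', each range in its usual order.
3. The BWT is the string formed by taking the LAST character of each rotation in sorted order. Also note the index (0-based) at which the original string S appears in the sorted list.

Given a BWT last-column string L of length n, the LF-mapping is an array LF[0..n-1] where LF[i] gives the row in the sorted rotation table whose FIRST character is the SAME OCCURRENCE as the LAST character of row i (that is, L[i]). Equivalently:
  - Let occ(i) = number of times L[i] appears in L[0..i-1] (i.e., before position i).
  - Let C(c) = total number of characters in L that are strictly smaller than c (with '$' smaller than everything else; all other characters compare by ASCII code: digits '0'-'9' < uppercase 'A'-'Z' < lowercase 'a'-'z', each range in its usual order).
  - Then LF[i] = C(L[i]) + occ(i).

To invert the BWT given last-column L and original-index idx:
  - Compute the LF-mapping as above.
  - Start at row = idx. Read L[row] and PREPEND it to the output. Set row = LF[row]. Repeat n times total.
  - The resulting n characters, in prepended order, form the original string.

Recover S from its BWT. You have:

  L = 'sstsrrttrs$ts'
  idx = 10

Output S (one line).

LF mapping: 4 5 9 6 1 2 10 11 3 7 0 12 8
Walk LF starting at row 10, prepending L[row]:
  step 1: row=10, L[10]='$', prepend. Next row=LF[10]=0
  step 2: row=0, L[0]='s', prepend. Next row=LF[0]=4
  step 3: row=4, L[4]='r', prepend. Next row=LF[4]=1
  step 4: row=1, L[1]='s', prepend. Next row=LF[1]=5
  step 5: row=5, L[5]='r', prepend. Next row=LF[5]=2
  step 6: row=2, L[2]='t', prepend. Next row=LF[2]=9
  step 7: row=9, L[9]='s', prepend. Next row=LF[9]=7
  step 8: row=7, L[7]='t', prepend. Next row=LF[7]=11
  step 9: row=11, L[11]='t', prepend. Next row=LF[11]=12
  step 10: row=12, L[12]='s', prepend. Next row=LF[12]=8
  step 11: row=8, L[8]='r', prepend. Next row=LF[8]=3
  step 12: row=3, L[3]='s', prepend. Next row=LF[3]=6
  step 13: row=6, L[6]='t', prepend. Next row=LF[6]=10
Reversed output: tsrsttstrsrs$

Answer: tsrsttstrsrs$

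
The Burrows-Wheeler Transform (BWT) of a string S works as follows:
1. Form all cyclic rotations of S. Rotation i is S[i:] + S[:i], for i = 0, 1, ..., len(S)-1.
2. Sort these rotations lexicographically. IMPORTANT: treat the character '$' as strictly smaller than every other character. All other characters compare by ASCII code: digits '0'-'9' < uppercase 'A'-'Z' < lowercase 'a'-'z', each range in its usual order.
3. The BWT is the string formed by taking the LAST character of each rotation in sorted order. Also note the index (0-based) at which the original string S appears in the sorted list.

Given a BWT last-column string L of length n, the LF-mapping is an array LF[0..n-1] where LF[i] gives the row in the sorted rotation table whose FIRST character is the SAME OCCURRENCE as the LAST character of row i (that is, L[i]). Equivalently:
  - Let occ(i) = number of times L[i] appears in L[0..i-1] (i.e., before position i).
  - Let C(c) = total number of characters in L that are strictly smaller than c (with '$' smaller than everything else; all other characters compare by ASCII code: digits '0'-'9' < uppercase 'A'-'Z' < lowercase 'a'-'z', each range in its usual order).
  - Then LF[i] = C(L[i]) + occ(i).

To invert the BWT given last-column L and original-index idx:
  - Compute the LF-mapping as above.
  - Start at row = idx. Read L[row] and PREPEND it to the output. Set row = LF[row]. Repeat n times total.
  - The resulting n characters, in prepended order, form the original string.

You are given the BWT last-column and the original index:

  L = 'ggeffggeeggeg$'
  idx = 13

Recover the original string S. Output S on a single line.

Answer: gggfeggfegeeg$

Derivation:
LF mapping: 7 8 1 5 6 9 10 2 3 11 12 4 13 0
Walk LF starting at row 13, prepending L[row]:
  step 1: row=13, L[13]='$', prepend. Next row=LF[13]=0
  step 2: row=0, L[0]='g', prepend. Next row=LF[0]=7
  step 3: row=7, L[7]='e', prepend. Next row=LF[7]=2
  step 4: row=2, L[2]='e', prepend. Next row=LF[2]=1
  step 5: row=1, L[1]='g', prepend. Next row=LF[1]=8
  step 6: row=8, L[8]='e', prepend. Next row=LF[8]=3
  step 7: row=3, L[3]='f', prepend. Next row=LF[3]=5
  step 8: row=5, L[5]='g', prepend. Next row=LF[5]=9
  step 9: row=9, L[9]='g', prepend. Next row=LF[9]=11
  step 10: row=11, L[11]='e', prepend. Next row=LF[11]=4
  step 11: row=4, L[4]='f', prepend. Next row=LF[4]=6
  step 12: row=6, L[6]='g', prepend. Next row=LF[6]=10
  step 13: row=10, L[10]='g', prepend. Next row=LF[10]=12
  step 14: row=12, L[12]='g', prepend. Next row=LF[12]=13
Reversed output: gggfeggfegeeg$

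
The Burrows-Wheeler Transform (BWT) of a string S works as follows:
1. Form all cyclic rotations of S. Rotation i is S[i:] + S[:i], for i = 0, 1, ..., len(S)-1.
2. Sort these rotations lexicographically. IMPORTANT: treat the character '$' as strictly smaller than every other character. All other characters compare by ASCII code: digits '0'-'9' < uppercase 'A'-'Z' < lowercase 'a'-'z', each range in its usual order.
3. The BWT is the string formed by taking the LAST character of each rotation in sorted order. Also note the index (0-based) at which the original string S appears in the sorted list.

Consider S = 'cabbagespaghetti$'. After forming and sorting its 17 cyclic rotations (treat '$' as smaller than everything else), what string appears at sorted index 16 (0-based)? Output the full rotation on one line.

All 17 rotations (rotation i = S[i:]+S[:i]):
  rot[0] = cabbagespaghetti$
  rot[1] = abbagespaghetti$c
  rot[2] = bbagespaghetti$ca
  rot[3] = bagespaghetti$cab
  rot[4] = agespaghetti$cabb
  rot[5] = gespaghetti$cabba
  rot[6] = espaghetti$cabbag
  rot[7] = spaghetti$cabbage
  rot[8] = paghetti$cabbages
  rot[9] = aghetti$cabbagesp
  rot[10] = ghetti$cabbagespa
  rot[11] = hetti$cabbagespag
  rot[12] = etti$cabbagespagh
  rot[13] = tti$cabbagespaghe
  rot[14] = ti$cabbagespaghet
  rot[15] = i$cabbagespaghett
  rot[16] = $cabbagespaghetti
Sorted (with $ < everything):
  sorted[0] = $cabbagespaghetti
  sorted[1] = abbagespaghetti$c
  sorted[2] = agespaghetti$cabb
  sorted[3] = aghetti$cabbagesp
  sorted[4] = bagespaghetti$cab
  sorted[5] = bbagespaghetti$ca
  sorted[6] = cabbagespaghetti$
  sorted[7] = espaghetti$cabbag
  sorted[8] = etti$cabbagespagh
  sorted[9] = gespaghetti$cabba
  sorted[10] = ghetti$cabbagespa
  sorted[11] = hetti$cabbagespag
  sorted[12] = i$cabbagespaghett
  sorted[13] = paghetti$cabbages
  sorted[14] = spaghetti$cabbage
  sorted[15] = ti$cabbagespaghet
  sorted[16] = tti$cabbagespaghe
sorted[16] = tti$cabbagespaghe

Answer: tti$cabbagespaghe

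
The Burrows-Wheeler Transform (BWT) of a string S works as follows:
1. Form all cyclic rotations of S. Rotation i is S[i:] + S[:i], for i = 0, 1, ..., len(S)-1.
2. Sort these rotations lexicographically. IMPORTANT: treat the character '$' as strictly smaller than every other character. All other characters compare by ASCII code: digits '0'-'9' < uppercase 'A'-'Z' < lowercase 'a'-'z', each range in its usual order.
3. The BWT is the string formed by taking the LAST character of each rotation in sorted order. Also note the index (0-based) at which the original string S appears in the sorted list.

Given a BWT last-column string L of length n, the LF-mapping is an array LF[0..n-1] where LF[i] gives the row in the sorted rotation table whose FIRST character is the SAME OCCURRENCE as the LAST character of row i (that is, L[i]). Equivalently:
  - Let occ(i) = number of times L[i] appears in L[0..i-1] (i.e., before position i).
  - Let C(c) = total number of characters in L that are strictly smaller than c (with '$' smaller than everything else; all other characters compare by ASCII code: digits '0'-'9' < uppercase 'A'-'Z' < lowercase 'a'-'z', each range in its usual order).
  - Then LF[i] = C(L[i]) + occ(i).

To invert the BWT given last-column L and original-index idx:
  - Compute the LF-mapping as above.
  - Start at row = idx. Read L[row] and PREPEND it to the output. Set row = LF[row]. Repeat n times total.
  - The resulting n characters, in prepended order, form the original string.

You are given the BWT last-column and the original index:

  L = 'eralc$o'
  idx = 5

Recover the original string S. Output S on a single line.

LF mapping: 3 6 1 4 2 0 5
Walk LF starting at row 5, prepending L[row]:
  step 1: row=5, L[5]='$', prepend. Next row=LF[5]=0
  step 2: row=0, L[0]='e', prepend. Next row=LF[0]=3
  step 3: row=3, L[3]='l', prepend. Next row=LF[3]=4
  step 4: row=4, L[4]='c', prepend. Next row=LF[4]=2
  step 5: row=2, L[2]='a', prepend. Next row=LF[2]=1
  step 6: row=1, L[1]='r', prepend. Next row=LF[1]=6
  step 7: row=6, L[6]='o', prepend. Next row=LF[6]=5
Reversed output: oracle$

Answer: oracle$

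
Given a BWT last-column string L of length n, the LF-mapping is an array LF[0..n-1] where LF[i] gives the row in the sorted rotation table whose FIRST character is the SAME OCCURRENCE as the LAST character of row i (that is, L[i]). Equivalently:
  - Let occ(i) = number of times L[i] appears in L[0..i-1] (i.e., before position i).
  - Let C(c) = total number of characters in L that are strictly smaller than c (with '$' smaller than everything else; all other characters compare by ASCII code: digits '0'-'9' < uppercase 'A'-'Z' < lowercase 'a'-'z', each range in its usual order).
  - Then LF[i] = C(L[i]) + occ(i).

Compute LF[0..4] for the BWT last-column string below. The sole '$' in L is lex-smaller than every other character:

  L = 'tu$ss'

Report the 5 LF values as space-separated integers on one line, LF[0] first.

Char counts: '$':1, 's':2, 't':1, 'u':1
C (first-col start): C('$')=0, C('s')=1, C('t')=3, C('u')=4
L[0]='t': occ=0, LF[0]=C('t')+0=3+0=3
L[1]='u': occ=0, LF[1]=C('u')+0=4+0=4
L[2]='$': occ=0, LF[2]=C('$')+0=0+0=0
L[3]='s': occ=0, LF[3]=C('s')+0=1+0=1
L[4]='s': occ=1, LF[4]=C('s')+1=1+1=2

Answer: 3 4 0 1 2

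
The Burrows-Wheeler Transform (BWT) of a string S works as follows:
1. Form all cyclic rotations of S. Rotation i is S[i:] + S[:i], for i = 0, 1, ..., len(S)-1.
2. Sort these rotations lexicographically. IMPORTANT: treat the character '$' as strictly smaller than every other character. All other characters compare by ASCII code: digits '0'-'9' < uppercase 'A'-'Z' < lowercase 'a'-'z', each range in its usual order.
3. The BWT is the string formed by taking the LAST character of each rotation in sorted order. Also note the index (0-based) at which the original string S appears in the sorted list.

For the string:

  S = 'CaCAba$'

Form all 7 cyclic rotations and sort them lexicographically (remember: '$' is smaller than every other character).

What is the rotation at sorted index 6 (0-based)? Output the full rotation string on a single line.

All 7 rotations (rotation i = S[i:]+S[:i]):
  rot[0] = CaCAba$
  rot[1] = aCAba$C
  rot[2] = CAba$Ca
  rot[3] = Aba$CaC
  rot[4] = ba$CaCA
  rot[5] = a$CaCAb
  rot[6] = $CaCAba
Sorted (with $ < everything):
  sorted[0] = $CaCAba
  sorted[1] = Aba$CaC
  sorted[2] = CAba$Ca
  sorted[3] = CaCAba$
  sorted[4] = a$CaCAb
  sorted[5] = aCAba$C
  sorted[6] = ba$CaCA
sorted[6] = ba$CaCA

Answer: ba$CaCA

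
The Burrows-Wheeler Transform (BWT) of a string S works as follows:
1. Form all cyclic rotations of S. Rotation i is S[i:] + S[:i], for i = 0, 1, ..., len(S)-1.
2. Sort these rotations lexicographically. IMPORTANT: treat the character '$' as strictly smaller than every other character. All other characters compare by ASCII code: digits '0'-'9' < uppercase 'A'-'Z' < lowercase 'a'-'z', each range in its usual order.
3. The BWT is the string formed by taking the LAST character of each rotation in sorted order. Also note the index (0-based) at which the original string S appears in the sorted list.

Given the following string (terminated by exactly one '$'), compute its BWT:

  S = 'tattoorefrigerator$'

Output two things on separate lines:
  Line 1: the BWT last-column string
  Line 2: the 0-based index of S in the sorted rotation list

Answer: rrtrgeirttooeof$taa
15

Derivation:
All 19 rotations (rotation i = S[i:]+S[:i]):
  rot[0] = tattoorefrigerator$
  rot[1] = attoorefrigerator$t
  rot[2] = ttoorefrigerator$ta
  rot[3] = toorefrigerator$tat
  rot[4] = oorefrigerator$tatt
  rot[5] = orefrigerator$tatto
  rot[6] = refrigerator$tattoo
  rot[7] = efrigerator$tattoor
  rot[8] = frigerator$tattoore
  rot[9] = rigerator$tattooref
  rot[10] = igerator$tattoorefr
  rot[11] = gerator$tattoorefri
  rot[12] = erator$tattoorefrig
  rot[13] = rator$tattoorefrige
  rot[14] = ator$tattoorefriger
  rot[15] = tor$tattoorefrigera
  rot[16] = or$tattoorefrigerat
  rot[17] = r$tattoorefrigerato
  rot[18] = $tattoorefrigerator
Sorted (with $ < everything):
  sorted[0] = $tattoorefrigerator  (last char: 'r')
  sorted[1] = ator$tattoorefriger  (last char: 'r')
  sorted[2] = attoorefrigerator$t  (last char: 't')
  sorted[3] = efrigerator$tattoor  (last char: 'r')
  sorted[4] = erator$tattoorefrig  (last char: 'g')
  sorted[5] = frigerator$tattoore  (last char: 'e')
  sorted[6] = gerator$tattoorefri  (last char: 'i')
  sorted[7] = igerator$tattoorefr  (last char: 'r')
  sorted[8] = oorefrigerator$tatt  (last char: 't')
  sorted[9] = or$tattoorefrigerat  (last char: 't')
  sorted[10] = orefrigerator$tatto  (last char: 'o')
  sorted[11] = r$tattoorefrigerato  (last char: 'o')
  sorted[12] = rator$tattoorefrige  (last char: 'e')
  sorted[13] = refrigerator$tattoo  (last char: 'o')
  sorted[14] = rigerator$tattooref  (last char: 'f')
  sorted[15] = tattoorefrigerator$  (last char: '$')
  sorted[16] = toorefrigerator$tat  (last char: 't')
  sorted[17] = tor$tattoorefrigera  (last char: 'a')
  sorted[18] = ttoorefrigerator$ta  (last char: 'a')
Last column: rrtrgeirttooeof$taa
Original string S is at sorted index 15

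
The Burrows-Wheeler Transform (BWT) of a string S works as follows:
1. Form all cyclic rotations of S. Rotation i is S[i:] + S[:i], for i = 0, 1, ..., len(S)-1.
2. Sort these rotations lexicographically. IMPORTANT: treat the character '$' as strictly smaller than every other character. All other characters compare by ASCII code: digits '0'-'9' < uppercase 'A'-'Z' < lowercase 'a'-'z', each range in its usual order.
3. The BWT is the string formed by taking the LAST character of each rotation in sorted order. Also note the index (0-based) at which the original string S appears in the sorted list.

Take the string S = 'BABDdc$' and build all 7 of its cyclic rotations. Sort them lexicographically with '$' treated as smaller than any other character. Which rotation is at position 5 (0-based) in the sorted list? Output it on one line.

All 7 rotations (rotation i = S[i:]+S[:i]):
  rot[0] = BABDdc$
  rot[1] = ABDdc$B
  rot[2] = BDdc$BA
  rot[3] = Ddc$BAB
  rot[4] = dc$BABD
  rot[5] = c$BABDd
  rot[6] = $BABDdc
Sorted (with $ < everything):
  sorted[0] = $BABDdc
  sorted[1] = ABDdc$B
  sorted[2] = BABDdc$
  sorted[3] = BDdc$BA
  sorted[4] = Ddc$BAB
  sorted[5] = c$BABDd
  sorted[6] = dc$BABD
sorted[5] = c$BABDd

Answer: c$BABDd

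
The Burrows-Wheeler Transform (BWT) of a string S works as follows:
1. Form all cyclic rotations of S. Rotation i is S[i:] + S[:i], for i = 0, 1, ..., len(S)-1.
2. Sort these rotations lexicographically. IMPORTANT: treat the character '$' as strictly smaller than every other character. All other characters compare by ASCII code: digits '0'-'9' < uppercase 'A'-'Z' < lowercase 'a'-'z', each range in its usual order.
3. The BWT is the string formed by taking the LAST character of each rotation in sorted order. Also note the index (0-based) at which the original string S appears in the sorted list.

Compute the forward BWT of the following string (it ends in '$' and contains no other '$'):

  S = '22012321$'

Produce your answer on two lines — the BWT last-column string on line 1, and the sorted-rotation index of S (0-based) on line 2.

All 9 rotations (rotation i = S[i:]+S[:i]):
  rot[0] = 22012321$
  rot[1] = 2012321$2
  rot[2] = 012321$22
  rot[3] = 12321$220
  rot[4] = 2321$2201
  rot[5] = 321$22012
  rot[6] = 21$220123
  rot[7] = 1$2201232
  rot[8] = $22012321
Sorted (with $ < everything):
  sorted[0] = $22012321  (last char: '1')
  sorted[1] = 012321$22  (last char: '2')
  sorted[2] = 1$2201232  (last char: '2')
  sorted[3] = 12321$220  (last char: '0')
  sorted[4] = 2012321$2  (last char: '2')
  sorted[5] = 21$220123  (last char: '3')
  sorted[6] = 22012321$  (last char: '$')
  sorted[7] = 2321$2201  (last char: '1')
  sorted[8] = 321$22012  (last char: '2')
Last column: 122023$12
Original string S is at sorted index 6

Answer: 122023$12
6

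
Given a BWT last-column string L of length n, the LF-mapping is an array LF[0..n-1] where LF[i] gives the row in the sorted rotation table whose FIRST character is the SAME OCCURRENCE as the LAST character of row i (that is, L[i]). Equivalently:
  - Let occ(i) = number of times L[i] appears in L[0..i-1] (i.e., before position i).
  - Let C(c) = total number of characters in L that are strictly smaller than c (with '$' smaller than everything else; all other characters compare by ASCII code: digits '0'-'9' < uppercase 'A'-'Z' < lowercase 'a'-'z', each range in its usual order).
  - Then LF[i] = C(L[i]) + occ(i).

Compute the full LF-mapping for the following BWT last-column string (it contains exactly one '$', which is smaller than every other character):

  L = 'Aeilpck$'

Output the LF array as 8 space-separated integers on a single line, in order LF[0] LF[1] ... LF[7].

Answer: 1 3 4 6 7 2 5 0

Derivation:
Char counts: '$':1, 'A':1, 'c':1, 'e':1, 'i':1, 'k':1, 'l':1, 'p':1
C (first-col start): C('$')=0, C('A')=1, C('c')=2, C('e')=3, C('i')=4, C('k')=5, C('l')=6, C('p')=7
L[0]='A': occ=0, LF[0]=C('A')+0=1+0=1
L[1]='e': occ=0, LF[1]=C('e')+0=3+0=3
L[2]='i': occ=0, LF[2]=C('i')+0=4+0=4
L[3]='l': occ=0, LF[3]=C('l')+0=6+0=6
L[4]='p': occ=0, LF[4]=C('p')+0=7+0=7
L[5]='c': occ=0, LF[5]=C('c')+0=2+0=2
L[6]='k': occ=0, LF[6]=C('k')+0=5+0=5
L[7]='$': occ=0, LF[7]=C('$')+0=0+0=0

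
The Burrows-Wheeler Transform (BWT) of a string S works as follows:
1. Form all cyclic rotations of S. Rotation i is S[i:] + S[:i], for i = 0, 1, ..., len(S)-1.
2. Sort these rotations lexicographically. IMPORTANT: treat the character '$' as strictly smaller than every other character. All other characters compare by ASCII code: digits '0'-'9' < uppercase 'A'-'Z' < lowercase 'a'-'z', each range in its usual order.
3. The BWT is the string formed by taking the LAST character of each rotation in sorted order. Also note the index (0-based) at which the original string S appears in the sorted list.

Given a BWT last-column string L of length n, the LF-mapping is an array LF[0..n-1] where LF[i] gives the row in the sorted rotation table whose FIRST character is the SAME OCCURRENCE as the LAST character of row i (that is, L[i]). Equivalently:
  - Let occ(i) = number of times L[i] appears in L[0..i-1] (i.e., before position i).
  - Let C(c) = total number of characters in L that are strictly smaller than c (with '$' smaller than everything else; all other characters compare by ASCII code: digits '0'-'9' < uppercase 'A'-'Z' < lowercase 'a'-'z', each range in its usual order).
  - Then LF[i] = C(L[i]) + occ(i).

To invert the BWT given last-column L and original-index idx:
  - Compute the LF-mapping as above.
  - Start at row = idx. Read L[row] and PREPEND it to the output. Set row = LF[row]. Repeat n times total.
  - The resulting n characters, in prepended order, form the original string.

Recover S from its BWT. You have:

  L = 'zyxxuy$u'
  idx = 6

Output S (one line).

LF mapping: 7 5 3 4 1 6 0 2
Walk LF starting at row 6, prepending L[row]:
  step 1: row=6, L[6]='$', prepend. Next row=LF[6]=0
  step 2: row=0, L[0]='z', prepend. Next row=LF[0]=7
  step 3: row=7, L[7]='u', prepend. Next row=LF[7]=2
  step 4: row=2, L[2]='x', prepend. Next row=LF[2]=3
  step 5: row=3, L[3]='x', prepend. Next row=LF[3]=4
  step 6: row=4, L[4]='u', prepend. Next row=LF[4]=1
  step 7: row=1, L[1]='y', prepend. Next row=LF[1]=5
  step 8: row=5, L[5]='y', prepend. Next row=LF[5]=6
Reversed output: yyuxxuz$

Answer: yyuxxuz$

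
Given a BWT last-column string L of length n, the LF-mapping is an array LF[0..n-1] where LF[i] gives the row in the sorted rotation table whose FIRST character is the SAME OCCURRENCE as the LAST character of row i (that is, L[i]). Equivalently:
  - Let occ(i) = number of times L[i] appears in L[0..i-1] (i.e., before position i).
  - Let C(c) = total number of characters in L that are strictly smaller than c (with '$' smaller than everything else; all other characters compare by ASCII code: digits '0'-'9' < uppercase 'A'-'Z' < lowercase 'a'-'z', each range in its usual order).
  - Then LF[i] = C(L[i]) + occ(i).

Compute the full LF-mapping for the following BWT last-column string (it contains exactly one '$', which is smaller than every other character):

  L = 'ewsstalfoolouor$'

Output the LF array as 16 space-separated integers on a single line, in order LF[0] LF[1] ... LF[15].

Char counts: '$':1, 'a':1, 'e':1, 'f':1, 'l':2, 'o':4, 'r':1, 's':2, 't':1, 'u':1, 'w':1
C (first-col start): C('$')=0, C('a')=1, C('e')=2, C('f')=3, C('l')=4, C('o')=6, C('r')=10, C('s')=11, C('t')=13, C('u')=14, C('w')=15
L[0]='e': occ=0, LF[0]=C('e')+0=2+0=2
L[1]='w': occ=0, LF[1]=C('w')+0=15+0=15
L[2]='s': occ=0, LF[2]=C('s')+0=11+0=11
L[3]='s': occ=1, LF[3]=C('s')+1=11+1=12
L[4]='t': occ=0, LF[4]=C('t')+0=13+0=13
L[5]='a': occ=0, LF[5]=C('a')+0=1+0=1
L[6]='l': occ=0, LF[6]=C('l')+0=4+0=4
L[7]='f': occ=0, LF[7]=C('f')+0=3+0=3
L[8]='o': occ=0, LF[8]=C('o')+0=6+0=6
L[9]='o': occ=1, LF[9]=C('o')+1=6+1=7
L[10]='l': occ=1, LF[10]=C('l')+1=4+1=5
L[11]='o': occ=2, LF[11]=C('o')+2=6+2=8
L[12]='u': occ=0, LF[12]=C('u')+0=14+0=14
L[13]='o': occ=3, LF[13]=C('o')+3=6+3=9
L[14]='r': occ=0, LF[14]=C('r')+0=10+0=10
L[15]='$': occ=0, LF[15]=C('$')+0=0+0=0

Answer: 2 15 11 12 13 1 4 3 6 7 5 8 14 9 10 0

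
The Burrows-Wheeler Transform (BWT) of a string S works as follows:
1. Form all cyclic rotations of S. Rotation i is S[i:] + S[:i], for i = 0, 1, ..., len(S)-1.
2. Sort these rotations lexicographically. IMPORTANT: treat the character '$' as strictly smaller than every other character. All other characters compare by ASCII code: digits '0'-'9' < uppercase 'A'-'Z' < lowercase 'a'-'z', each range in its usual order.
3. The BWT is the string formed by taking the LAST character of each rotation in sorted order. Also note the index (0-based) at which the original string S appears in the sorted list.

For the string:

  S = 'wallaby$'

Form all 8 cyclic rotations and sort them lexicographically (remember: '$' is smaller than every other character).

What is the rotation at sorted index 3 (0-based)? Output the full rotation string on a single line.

Answer: by$walla

Derivation:
All 8 rotations (rotation i = S[i:]+S[:i]):
  rot[0] = wallaby$
  rot[1] = allaby$w
  rot[2] = llaby$wa
  rot[3] = laby$wal
  rot[4] = aby$wall
  rot[5] = by$walla
  rot[6] = y$wallab
  rot[7] = $wallaby
Sorted (with $ < everything):
  sorted[0] = $wallaby
  sorted[1] = aby$wall
  sorted[2] = allaby$w
  sorted[3] = by$walla
  sorted[4] = laby$wal
  sorted[5] = llaby$wa
  sorted[6] = wallaby$
  sorted[7] = y$wallab
sorted[3] = by$walla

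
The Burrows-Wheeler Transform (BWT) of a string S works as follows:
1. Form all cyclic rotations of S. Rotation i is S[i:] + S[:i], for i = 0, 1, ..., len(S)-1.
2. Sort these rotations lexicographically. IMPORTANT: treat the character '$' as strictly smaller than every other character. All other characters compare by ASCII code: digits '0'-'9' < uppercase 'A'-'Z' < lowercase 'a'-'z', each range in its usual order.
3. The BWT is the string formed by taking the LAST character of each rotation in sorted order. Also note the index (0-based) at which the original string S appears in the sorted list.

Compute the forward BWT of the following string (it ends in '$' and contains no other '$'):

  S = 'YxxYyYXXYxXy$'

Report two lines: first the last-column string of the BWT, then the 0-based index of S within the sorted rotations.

All 13 rotations (rotation i = S[i:]+S[:i]):
  rot[0] = YxxYyYXXYxXy$
  rot[1] = xxYyYXXYxXy$Y
  rot[2] = xYyYXXYxXy$Yx
  rot[3] = YyYXXYxXy$Yxx
  rot[4] = yYXXYxXy$YxxY
  rot[5] = YXXYxXy$YxxYy
  rot[6] = XXYxXy$YxxYyY
  rot[7] = XYxXy$YxxYyYX
  rot[8] = YxXy$YxxYyYXX
  rot[9] = xXy$YxxYyYXXY
  rot[10] = Xy$YxxYyYXXYx
  rot[11] = y$YxxYyYXXYxX
  rot[12] = $YxxYyYXXYxXy
Sorted (with $ < everything):
  sorted[0] = $YxxYyYXXYxXy  (last char: 'y')
  sorted[1] = XXYxXy$YxxYyY  (last char: 'Y')
  sorted[2] = XYxXy$YxxYyYX  (last char: 'X')
  sorted[3] = Xy$YxxYyYXXYx  (last char: 'x')
  sorted[4] = YXXYxXy$YxxYy  (last char: 'y')
  sorted[5] = YxXy$YxxYyYXX  (last char: 'X')
  sorted[6] = YxxYyYXXYxXy$  (last char: '$')
  sorted[7] = YyYXXYxXy$Yxx  (last char: 'x')
  sorted[8] = xXy$YxxYyYXXY  (last char: 'Y')
  sorted[9] = xYyYXXYxXy$Yx  (last char: 'x')
  sorted[10] = xxYyYXXYxXy$Y  (last char: 'Y')
  sorted[11] = y$YxxYyYXXYxX  (last char: 'X')
  sorted[12] = yYXXYxXy$YxxY  (last char: 'Y')
Last column: yYXxyX$xYxYXY
Original string S is at sorted index 6

Answer: yYXxyX$xYxYXY
6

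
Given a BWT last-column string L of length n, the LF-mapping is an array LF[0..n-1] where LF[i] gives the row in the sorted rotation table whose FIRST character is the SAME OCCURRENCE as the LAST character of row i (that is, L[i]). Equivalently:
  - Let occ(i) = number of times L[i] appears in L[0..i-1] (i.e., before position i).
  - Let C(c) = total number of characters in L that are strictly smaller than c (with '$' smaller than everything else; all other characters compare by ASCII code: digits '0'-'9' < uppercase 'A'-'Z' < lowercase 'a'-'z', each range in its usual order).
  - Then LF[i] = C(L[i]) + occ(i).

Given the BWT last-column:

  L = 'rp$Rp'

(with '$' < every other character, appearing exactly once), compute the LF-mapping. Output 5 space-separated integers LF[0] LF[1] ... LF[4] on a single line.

Answer: 4 2 0 1 3

Derivation:
Char counts: '$':1, 'R':1, 'p':2, 'r':1
C (first-col start): C('$')=0, C('R')=1, C('p')=2, C('r')=4
L[0]='r': occ=0, LF[0]=C('r')+0=4+0=4
L[1]='p': occ=0, LF[1]=C('p')+0=2+0=2
L[2]='$': occ=0, LF[2]=C('$')+0=0+0=0
L[3]='R': occ=0, LF[3]=C('R')+0=1+0=1
L[4]='p': occ=1, LF[4]=C('p')+1=2+1=3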